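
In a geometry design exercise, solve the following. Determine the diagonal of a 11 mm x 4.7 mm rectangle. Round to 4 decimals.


Shape: rectangle (diagonal via Pythagoras)
Sides: 11 mm and 4.7 mm
Formula: d = sqrt(l^2 + w^2)
l^2 = 121, w^2 = 22.09
l^2 + w^2 = 143.09
d = sqrt(143.09)
d = 11.962
11.962 mm


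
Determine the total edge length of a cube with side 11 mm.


Shape: cube
Side s = 11 mm
A cube has 12 edges, all equal.
Formula: total edge length = 12 * s
Total = 12 * 11
Total = 132
132 mm


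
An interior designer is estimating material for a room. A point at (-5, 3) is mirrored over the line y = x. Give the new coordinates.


Transformation: reflection
Original point: (-5, 3)
Rule for reflection over y = x: (x, y) -> (y, x)
Apply: (-5, 3) -> (3, -5)
(3, -5)


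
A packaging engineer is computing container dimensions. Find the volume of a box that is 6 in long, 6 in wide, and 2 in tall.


Shape: rectangular prism
l = 6 in, w = 6 in, h = 2 in
Formula: V = l * w * h
V = 6 * 6 * 2
V = 36 * 2
V = 72
72 in^3


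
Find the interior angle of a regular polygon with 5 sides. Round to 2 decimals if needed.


Shape: regular pentagon (5 sides)
Formula: interior angle = (n - 2) * 180 / n
(n - 2) = 3
(n - 2) * 180 = 540
angle = 540 / 5
angle = 108
108 degrees


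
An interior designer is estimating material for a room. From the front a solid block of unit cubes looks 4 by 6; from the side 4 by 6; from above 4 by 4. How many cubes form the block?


Orthographic views of a solid rectangular block:
Front view 4 x 6 -> length = 4, height = 6
Side view 4 x 6 -> width = 4, height = 6 (consistent)
Top view 4 x 4 -> confirms length = 4, width = 4
The block is 4 x 4 x 6.
Total unit cubes = 4 * 4 * 6 = 96
96 unit cubes


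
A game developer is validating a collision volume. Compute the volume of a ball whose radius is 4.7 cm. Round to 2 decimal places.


Shape: sphere
Radius r = 4.7 cm
Formula: V = (4/3) * pi * r^3
r^3 = 103.823
(4/3) * 103.823 = 138.430667
V = 138.430667 * pi
V = 434.89
434.89 cm^3


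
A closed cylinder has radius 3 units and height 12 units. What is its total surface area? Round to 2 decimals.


Shape: closed cylinder
Radius r = 3 units, Height h = 12 units
Formula: SA = 2*pi*r^2 + 2*pi*r*h = 2*pi*r*(r + h)
r + h = 15
2 * r * (r + h) = 2 * 3 * 15 = 90
SA = 90 * pi
SA = 282.74
282.74 units^2


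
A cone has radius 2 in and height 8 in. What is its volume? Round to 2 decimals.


Shape: cone
Radius r = 2 in, Height h = 8 in
Formula: V = (1/3) * pi * r^2 * h
r^2 = 4
pi * r^2 * h = pi * 4 * 8 = 32 * pi
V = 32 * pi / 3
V = 33.51
33.51 in^3


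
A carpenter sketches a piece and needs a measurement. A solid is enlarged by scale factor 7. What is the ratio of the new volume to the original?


Linear scale factor k = 7
Rule: under a linear scaling by k, volumes scale by k^3.
k^3 = 7 * 7 * 7
k^3 = 49 * 7
k^3 = 343
Volume scales by a factor of 343.
343 (dimensionless)


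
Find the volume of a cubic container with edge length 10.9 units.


Shape: cube
Side s = 10.9 units
Formula: V = s^3
V = 10.9 * 10.9 * 10.9
V = 118.81 * 10.9
V = 1295.029
1295.029 units^3


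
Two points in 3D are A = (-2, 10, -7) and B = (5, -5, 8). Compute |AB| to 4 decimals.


3D distance between two points
P1 = (-2, 10, -7), P2 = (5, -5, 8)
Formula: d = sqrt((x2-x1)^2 + (y2-y1)^2 + (z2-z1)^2)
dx = 5 - -2 = 7
dy = -5 - 10 = -15
dz = 8 - -7 = 15
dx^2 + dy^2 + dz^2 = 49 + 225 + 225 = 499
d = sqrt(499)
d = 22.3383
22.3383 units


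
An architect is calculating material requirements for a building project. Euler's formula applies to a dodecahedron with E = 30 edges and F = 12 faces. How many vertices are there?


Polyhedron: dodecahedron
Euler's formula for convex polyhedra: V - E + F = 2
Given: E = 30 edges and F = 12 faces
Solve for V:
V = 2 + E - F = 2 + 30 - 12 = 20
20 vertices


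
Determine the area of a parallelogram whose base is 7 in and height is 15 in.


Shape: parallelogram
Base b = 7 in, Height h = 15 in
Formula: A = b * h
A = 7 * 15
A = 105
105 in^2


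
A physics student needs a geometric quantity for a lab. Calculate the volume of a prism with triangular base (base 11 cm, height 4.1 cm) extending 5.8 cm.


Shape: triangular prism
Triangle base = 11 cm, triangle height = 4.1 cm, prism length L = 5.8 cm
Formula: V = (1/2 * b * h_tri) * L
Cross-section area = 0.5 * 11 * 4.1 = 22.55
V = 22.55 * 5.8
V = 130.79
130.79 cm^3


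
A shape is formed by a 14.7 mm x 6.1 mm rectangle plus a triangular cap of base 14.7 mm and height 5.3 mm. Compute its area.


Composite shape: rectangle + triangle
Rectangle area = 14.7 * 6.1 = 89.67
Triangle area = 0.5 * 14.7 * 5.3 = 38.955
Total = 89.67 + 38.955
Total = 128.625
128.625 mm^2


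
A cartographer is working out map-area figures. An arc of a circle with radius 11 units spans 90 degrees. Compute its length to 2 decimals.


Shape: circular arc
Radius r = 11 units, Angle = 90 degrees
Formula: L = (angle/360) * 2 * pi * r
2 * pi * r = 22 * pi
L = (90/360) * 22 * pi
L = 5.5 * pi
L = 17.28
17.28 units


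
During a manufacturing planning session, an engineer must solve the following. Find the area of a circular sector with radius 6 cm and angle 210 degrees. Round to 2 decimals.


Shape: circular sector
Radius r = 6 cm, Angle = 210 degrees
Formula: A = (angle/360) * pi * r^2
r^2 = 36
Fraction of circle = 210/360
A = (210/360) * pi * 36
A = 21 * pi
A = 65.97
65.97 cm^2


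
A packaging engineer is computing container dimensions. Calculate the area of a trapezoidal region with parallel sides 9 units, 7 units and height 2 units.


Shape: trapezoid
Parallel sides a = 9 units, b = 7 units; Height h = 2 units
Formula: A = (a + b) * h / 2
a + b = 9 + 7 = 16
A = 16 * 2 / 2
A = 32 / 2
A = 16
16 units^2


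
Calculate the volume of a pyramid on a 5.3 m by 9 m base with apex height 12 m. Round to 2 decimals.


Shape: rectangular pyramid
Base: 5.3 m x 9 m, Height h = 12 m
Formula: V = (1/3) * base_area * h
base_area = 5.3 * 9 = 47.7
base_area * h = 47.7 * 12 = 572.4
V = 572.4 / 3
V = 190.8
190.8 m^3


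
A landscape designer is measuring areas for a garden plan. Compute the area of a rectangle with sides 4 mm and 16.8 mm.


Shape: rectangle
Length l = 4 mm, Width w = 16.8 mm
Formula: A = l * w
A = 4 * 16.8
A = 67.2
67.2 mm^2


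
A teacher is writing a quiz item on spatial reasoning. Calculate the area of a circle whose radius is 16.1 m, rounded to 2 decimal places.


Shape: circle
Radius r = 16.1 m
Formula: A = pi * r^2
r^2 = 16.1^2 = 259.21
A = pi * 259.21
A = 814.33
814.33 m^2


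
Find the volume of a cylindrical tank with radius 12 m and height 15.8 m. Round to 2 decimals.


Shape: cylinder
Radius r = 12 m, Height h = 15.8 m
Formula: V = pi * r^2 * h
r^2 = 144
V = pi * 144 * 15.8
V = 2275.2 * pi
V = 7147.75
7147.75 m^3


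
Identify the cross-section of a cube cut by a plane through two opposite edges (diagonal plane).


Solid: cube
Cutting plane: through two opposite edges (diagonal plane)
Visualize the intersection of the plane with the solid's surface.
The boundary of the cut region is a rectangle.
rectangle


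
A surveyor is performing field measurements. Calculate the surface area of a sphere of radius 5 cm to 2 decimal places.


Shape: sphere
Radius r = 5 cm
Formula: SA = 4 * pi * r^2
r^2 = 25
SA = 4 * pi * 25
SA = 100 * pi
SA = 314.16
314.16 cm^2


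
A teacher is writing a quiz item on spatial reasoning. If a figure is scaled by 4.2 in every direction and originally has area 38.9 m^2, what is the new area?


Linear scale factor k = 4.2
Original area = 38.9 m^2
Rule: under a linear scaling by k, areas scale by k^2.
k^2 = 4.2^2 = 17.64
New area = 38.9 * 17.64
New area = 686.196
686.196 m^2


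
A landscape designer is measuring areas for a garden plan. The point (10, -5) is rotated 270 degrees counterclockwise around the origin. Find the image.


Transformation: rotation about the origin
Original point: (10, -5)
Rule for 270 deg counterclockwise: (x, y) -> (y, -x)
Apply: (10, -5) -> (-5, -10)
(-5, -10)


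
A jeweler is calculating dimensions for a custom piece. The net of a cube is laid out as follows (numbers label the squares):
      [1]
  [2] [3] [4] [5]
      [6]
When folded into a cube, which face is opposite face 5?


Net: cross layout. Take square 3 as the base (bottom).
Fold the four squares in the horizontal row up around 3: 2 -> left, 4 -> right, 5 wraps to the top.
Fold 1 and 6 up from 3: 1 -> back, 6 -> front.
Opposite pairs are therefore: (1, 6), (2, 4), (3, 5).
Face 5 is opposite face 3.
face 3


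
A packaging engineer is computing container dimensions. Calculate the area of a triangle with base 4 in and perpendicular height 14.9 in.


Shape: triangle
Base b = 4 in, Height h = 14.9 in
Formula: A = (1/2) * b * h
A = 0.5 * 4 * 14.9
A = 0.5 * 59.6
A = 29.8
29.8 in^2


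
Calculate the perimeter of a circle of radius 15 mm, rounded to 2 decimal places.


Shape: circle
Radius r = 15 mm
Formula: C = 2 * pi * r
C = 2 * pi * 15
C = 30 * pi
C = 94.25
94.25 mm


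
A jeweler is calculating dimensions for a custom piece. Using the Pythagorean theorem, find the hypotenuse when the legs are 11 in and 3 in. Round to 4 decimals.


Shape: right triangle
Legs a = 11 in, b = 3 in
Formula: c = sqrt(a^2 + b^2)
a^2 = 121, b^2 = 9
a^2 + b^2 = 130
c = sqrt(130)
c = 11.4018
11.4018 in


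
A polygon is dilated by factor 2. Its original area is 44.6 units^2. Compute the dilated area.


Linear scale factor k = 2
Original area = 44.6 units^2
Rule: under a linear scaling by k, areas scale by k^2.
k^2 = 2^2 = 4
New area = 44.6 * 4
New area = 178.4
178.4 units^2


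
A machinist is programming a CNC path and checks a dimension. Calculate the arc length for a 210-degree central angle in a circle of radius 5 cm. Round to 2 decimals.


Shape: circular arc
Radius r = 5 cm, Angle = 210 degrees
Formula: L = (angle/360) * 2 * pi * r
2 * pi * r = 10 * pi
L = (210/360) * 10 * pi
L = 5.833333 * pi
L = 18.33
18.33 cm


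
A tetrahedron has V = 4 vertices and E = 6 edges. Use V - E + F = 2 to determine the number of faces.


Polyhedron: tetrahedron
Euler's formula for convex polyhedra: V - E + F = 2
Given: V = 4 vertices and E = 6 edges
Solve for F:
F = 2 + E - V = 2 + 6 - 4 = 4
4 faces


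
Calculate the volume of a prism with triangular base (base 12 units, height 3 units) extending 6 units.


Shape: triangular prism
Triangle base = 12 units, triangle height = 3 units, prism length L = 6 units
Formula: V = (1/2 * b * h_tri) * L
Cross-section area = 0.5 * 12 * 3 = 18
V = 18 * 6
V = 108
108 units^3


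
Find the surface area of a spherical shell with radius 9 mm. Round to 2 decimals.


Shape: sphere
Radius r = 9 mm
Formula: SA = 4 * pi * r^2
r^2 = 81
SA = 4 * pi * 81
SA = 324 * pi
SA = 1017.88
1017.88 mm^2


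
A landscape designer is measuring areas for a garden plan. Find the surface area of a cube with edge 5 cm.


Shape: cube
Side s = 5 cm
A cube has 6 square faces.
Formula: SA = 6 * s^2
s^2 = 25
SA = 6 * 25
SA = 150
150 cm^2


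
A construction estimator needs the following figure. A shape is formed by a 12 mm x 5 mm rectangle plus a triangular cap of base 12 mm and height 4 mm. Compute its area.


Composite shape: rectangle + triangle
Rectangle area = 12 * 5 = 60
Triangle area = 0.5 * 12 * 4 = 24
Total = 60 + 24
Total = 84
84 mm^2


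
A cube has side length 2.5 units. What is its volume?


Shape: cube
Side s = 2.5 units
Formula: V = s^3
V = 2.5 * 2.5 * 2.5
V = 6.25 * 2.5
V = 15.625
15.625 units^3


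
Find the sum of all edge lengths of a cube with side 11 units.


Shape: cube
Side s = 11 units
A cube has 12 edges, all equal.
Formula: total edge length = 12 * s
Total = 12 * 11
Total = 132
132 units


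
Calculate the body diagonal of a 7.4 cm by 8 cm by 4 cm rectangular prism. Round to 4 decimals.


Shape: rectangular box (space diagonal)
l = 7.4 cm, w = 8 cm, h = 4 cm
Visualize: the diagonal of the base, then a right triangle with that diagonal and the height.
Formula: d = sqrt(l^2 + w^2 + h^2)
l^2 + w^2 + h^2 = 54.76 + 64 + 16 = 134.76
d = sqrt(134.76)
d = 11.6086
11.6086 cm


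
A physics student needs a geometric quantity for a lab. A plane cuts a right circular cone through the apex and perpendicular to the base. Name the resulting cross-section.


Solid: right circular cone
Cutting plane: through the apex and perpendicular to the base
Visualize the intersection of the plane with the solid's surface.
The boundary of the cut region is a isosceles triangle.
isosceles triangle


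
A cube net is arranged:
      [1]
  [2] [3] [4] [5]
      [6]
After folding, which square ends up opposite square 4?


Net: cross layout. Take square 3 as the base (bottom).
Fold the four squares in the horizontal row up around 3: 2 -> left, 4 -> right, 5 wraps to the top.
Fold 1 and 6 up from 3: 1 -> back, 6 -> front.
Opposite pairs are therefore: (1, 6), (2, 4), (3, 5).
Face 4 is opposite face 2.
face 2


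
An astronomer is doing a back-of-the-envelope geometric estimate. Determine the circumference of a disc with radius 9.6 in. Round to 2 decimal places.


Shape: circle
Radius r = 9.6 in
Formula: C = 2 * pi * r
C = 2 * pi * 9.6
C = 19.2 * pi
C = 60.32
60.32 in


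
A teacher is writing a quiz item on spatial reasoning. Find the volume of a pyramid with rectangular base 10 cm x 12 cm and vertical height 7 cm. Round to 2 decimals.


Shape: rectangular pyramid
Base: 10 cm x 12 cm, Height h = 7 cm
Formula: V = (1/3) * base_area * h
base_area = 10 * 12 = 120
base_area * h = 120 * 7 = 840
V = 840 / 3
V = 280
280 cm^3


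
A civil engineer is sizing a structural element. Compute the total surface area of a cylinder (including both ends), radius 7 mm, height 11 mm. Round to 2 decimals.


Shape: closed cylinder
Radius r = 7 mm, Height h = 11 mm
Formula: SA = 2*pi*r^2 + 2*pi*r*h = 2*pi*r*(r + h)
r + h = 18
2 * r * (r + h) = 2 * 7 * 18 = 252
SA = 252 * pi
SA = 791.68
791.68 mm^2


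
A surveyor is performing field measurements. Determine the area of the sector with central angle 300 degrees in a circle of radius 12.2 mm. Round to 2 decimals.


Shape: circular sector
Radius r = 12.2 mm, Angle = 300 degrees
Formula: A = (angle/360) * pi * r^2
r^2 = 148.84
Fraction of circle = 300/360
A = (300/360) * pi * 148.84
A = 124.033333 * pi
A = 389.66
389.66 mm^2


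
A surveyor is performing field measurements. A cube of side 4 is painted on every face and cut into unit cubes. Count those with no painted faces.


Large cube: 4 x 4 x 4, cut into unit cubes.
n = 4, so n - 2 = 2
Unpainted cubes form the interior (n - 2)^3 block.
(n - 2)^3 = 2^3 = 8
8 unit cubes


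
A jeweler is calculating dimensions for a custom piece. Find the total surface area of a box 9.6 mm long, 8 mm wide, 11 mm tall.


Shape: rectangular prism
l = 9.6 mm, w = 8 mm, h = 11 mm
Formula: SA = 2(lw + lh + wh)
lw = 76.8, lh = 105.6, wh = 88
lw + lh + wh = 270.4
SA = 2 * 270.4
SA = 540.8
540.8 mm^2


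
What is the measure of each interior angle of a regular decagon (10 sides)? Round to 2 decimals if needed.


Shape: regular decagon (10 sides)
Formula: interior angle = (n - 2) * 180 / n
(n - 2) = 8
(n - 2) * 180 = 1440
angle = 1440 / 10
angle = 144
144 degrees


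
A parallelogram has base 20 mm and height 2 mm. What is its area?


Shape: parallelogram
Base b = 20 mm, Height h = 2 mm
Formula: A = b * h
A = 20 * 2
A = 40
40 mm^2


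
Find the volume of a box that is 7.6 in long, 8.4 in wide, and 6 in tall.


Shape: rectangular prism
l = 7.6 in, w = 8.4 in, h = 6 in
Formula: V = l * w * h
V = 7.6 * 8.4 * 6
V = 63.84 * 6
V = 383.04
383.04 in^3


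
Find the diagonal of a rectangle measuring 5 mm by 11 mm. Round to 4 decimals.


Shape: rectangle (diagonal via Pythagoras)
Sides: 5 mm and 11 mm
Formula: d = sqrt(l^2 + w^2)
l^2 = 25, w^2 = 121
l^2 + w^2 = 146
d = sqrt(146)
d = 12.083
12.083 mm


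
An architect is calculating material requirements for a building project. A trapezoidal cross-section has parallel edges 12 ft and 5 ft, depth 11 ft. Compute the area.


Shape: trapezoid
Parallel sides a = 12 ft, b = 5 ft; Height h = 11 ft
Formula: A = (a + b) * h / 2
a + b = 12 + 5 = 17
A = 17 * 11 / 2
A = 187 / 2
A = 93.5
93.5 ft^2


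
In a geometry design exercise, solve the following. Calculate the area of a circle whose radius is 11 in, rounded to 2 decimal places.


Shape: circle
Radius r = 11 in
Formula: A = pi * r^2
r^2 = 11^2 = 121
A = pi * 121
A = 380.13
380.13 in^2


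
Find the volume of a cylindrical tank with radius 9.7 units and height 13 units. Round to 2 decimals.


Shape: cylinder
Radius r = 9.7 units, Height h = 13 units
Formula: V = pi * r^2 * h
r^2 = 94.09
V = pi * 94.09 * 13
V = 1223.17 * pi
V = 3842.7
3842.7 units^3


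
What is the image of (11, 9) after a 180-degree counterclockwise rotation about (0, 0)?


Transformation: rotation about the origin
Original point: (11, 9)
Rule for 180 deg: (x, y) -> (-x, -y)
Apply: (11, 9) -> (-11, -9)
(-11, -9)


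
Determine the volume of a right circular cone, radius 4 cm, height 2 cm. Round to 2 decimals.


Shape: cone
Radius r = 4 cm, Height h = 2 cm
Formula: V = (1/3) * pi * r^2 * h
r^2 = 16
pi * r^2 * h = pi * 16 * 2 = 32 * pi
V = 32 * pi / 3
V = 33.51
33.51 cm^3


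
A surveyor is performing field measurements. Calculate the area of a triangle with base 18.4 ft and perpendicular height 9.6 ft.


Shape: triangle
Base b = 18.4 ft, Height h = 9.6 ft
Formula: A = (1/2) * b * h
A = 0.5 * 18.4 * 9.6
A = 0.5 * 176.64
A = 88.32
88.32 ft^2


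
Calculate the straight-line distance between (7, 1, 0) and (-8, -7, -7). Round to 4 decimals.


3D distance between two points
P1 = (7, 1, 0), P2 = (-8, -7, -7)
Formula: d = sqrt((x2-x1)^2 + (y2-y1)^2 + (z2-z1)^2)
dx = -8 - 7 = -15
dy = -7 - 1 = -8
dz = -7 - 0 = -7
dx^2 + dy^2 + dz^2 = 225 + 64 + 49 = 338
d = sqrt(338)
d = 18.3848
18.3848 units


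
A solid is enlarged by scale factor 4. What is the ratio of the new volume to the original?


Linear scale factor k = 4
Rule: under a linear scaling by k, volumes scale by k^3.
k^3 = 4 * 4 * 4
k^3 = 16 * 4
k^3 = 64
Volume scales by a factor of 64.
64 (dimensionless)


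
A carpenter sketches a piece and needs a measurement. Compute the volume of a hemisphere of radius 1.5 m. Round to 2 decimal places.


Shape: hemisphere (half of a sphere)
Radius r = 1.5 m
Formula: V = (1/2) * (4/3) * pi * r^3 = (2/3) * pi * r^3
r^3 = 3.375
(2/3) * 3.375 = 2.25
V = 2.25 * pi
V = 7.07
7.07 m^3


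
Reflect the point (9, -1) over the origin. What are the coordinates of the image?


Transformation: reflection
Original point: (9, -1)
Rule for reflection through the origin: (x, y) -> (-x, -y)
Apply: (9, -1) -> (-9, 1)
(-9, 1)


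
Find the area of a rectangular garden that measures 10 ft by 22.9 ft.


Shape: rectangle
Length l = 10 ft, Width w = 22.9 ft
Formula: A = l * w
A = 10 * 22.9
A = 229
229 ft^2


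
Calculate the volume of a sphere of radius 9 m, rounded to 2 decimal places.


Shape: sphere
Radius r = 9 m
Formula: V = (4/3) * pi * r^3
r^3 = 729
(4/3) * 729 = 972
V = 972 * pi
V = 3053.63
3053.63 m^3


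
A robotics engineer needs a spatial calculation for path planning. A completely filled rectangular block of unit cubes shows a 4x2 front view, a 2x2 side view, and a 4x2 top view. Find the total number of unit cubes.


Orthographic views of a solid rectangular block:
Front view 4 x 2 -> length = 4, height = 2
Side view 2 x 2 -> width = 2, height = 2 (consistent)
Top view 4 x 2 -> confirms length = 4, width = 2
The block is 4 x 2 x 2.
Total unit cubes = 4 * 2 * 2 = 16
16 unit cubes


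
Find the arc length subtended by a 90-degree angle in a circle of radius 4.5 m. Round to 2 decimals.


Shape: circular arc
Radius r = 4.5 m, Angle = 90 degrees
Formula: L = (angle/360) * 2 * pi * r
2 * pi * r = 9 * pi
L = (90/360) * 9 * pi
L = 2.25 * pi
L = 7.07
7.07 m


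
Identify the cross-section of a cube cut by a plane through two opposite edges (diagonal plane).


Solid: cube
Cutting plane: through two opposite edges (diagonal plane)
Visualize the intersection of the plane with the solid's surface.
The boundary of the cut region is a rectangle.
rectangle


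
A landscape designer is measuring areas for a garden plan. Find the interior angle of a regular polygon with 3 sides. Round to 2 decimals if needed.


Shape: regular triangle (3 sides)
Formula: interior angle = (n - 2) * 180 / n
(n - 2) = 1
(n - 2) * 180 = 180
angle = 180 / 3
angle = 60
60 degrees


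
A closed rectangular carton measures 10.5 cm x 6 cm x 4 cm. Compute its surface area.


Shape: rectangular prism
l = 10.5 cm, w = 6 cm, h = 4 cm
Formula: SA = 2(lw + lh + wh)
lw = 63, lh = 42, wh = 24
lw + lh + wh = 129
SA = 2 * 129
SA = 258
258 cm^2


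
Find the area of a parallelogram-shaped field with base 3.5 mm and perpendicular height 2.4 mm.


Shape: parallelogram
Base b = 3.5 mm, Height h = 2.4 mm
Formula: A = b * h
A = 3.5 * 2.4
A = 8.4
8.4 mm^2


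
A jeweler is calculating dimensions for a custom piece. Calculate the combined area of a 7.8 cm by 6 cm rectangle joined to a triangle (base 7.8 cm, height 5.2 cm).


Composite shape: rectangle + triangle
Rectangle area = 7.8 * 6 = 46.8
Triangle area = 0.5 * 7.8 * 5.2 = 20.28
Total = 46.8 + 20.28
Total = 67.08
67.08 cm^2


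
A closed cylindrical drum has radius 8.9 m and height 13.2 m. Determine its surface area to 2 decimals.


Shape: closed cylinder
Radius r = 8.9 m, Height h = 13.2 m
Formula: SA = 2*pi*r^2 + 2*pi*r*h = 2*pi*r*(r + h)
r + h = 22.1
2 * r * (r + h) = 2 * 8.9 * 22.1 = 393.38
SA = 393.38 * pi
SA = 1235.84
1235.84 m^2


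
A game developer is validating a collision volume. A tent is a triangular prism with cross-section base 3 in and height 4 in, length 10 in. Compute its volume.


Shape: triangular prism
Triangle base = 3 in, triangle height = 4 in, prism length L = 10 in
Formula: V = (1/2 * b * h_tri) * L
Cross-section area = 0.5 * 3 * 4 = 6
V = 6 * 10
V = 60
60 in^3


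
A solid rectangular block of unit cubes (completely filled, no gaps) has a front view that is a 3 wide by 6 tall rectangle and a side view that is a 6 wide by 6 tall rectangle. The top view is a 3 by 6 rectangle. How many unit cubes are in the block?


Orthographic views of a solid rectangular block:
Front view 3 x 6 -> length = 3, height = 6
Side view 6 x 6 -> width = 6, height = 6 (consistent)
Top view 3 x 6 -> confirms length = 3, width = 6
The block is 3 x 6 x 6.
Total unit cubes = 3 * 6 * 6 = 108
108 unit cubes


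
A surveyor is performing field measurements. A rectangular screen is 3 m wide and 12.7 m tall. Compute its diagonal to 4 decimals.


Shape: rectangle (diagonal via Pythagoras)
Sides: 3 m and 12.7 m
Formula: d = sqrt(l^2 + w^2)
l^2 = 9, w^2 = 161.29
l^2 + w^2 = 170.29
d = sqrt(170.29)
d = 13.0495
13.0495 m


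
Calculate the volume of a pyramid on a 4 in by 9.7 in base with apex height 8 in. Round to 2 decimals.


Shape: rectangular pyramid
Base: 4 in x 9.7 in, Height h = 8 in
Formula: V = (1/3) * base_area * h
base_area = 4 * 9.7 = 38.8
base_area * h = 38.8 * 8 = 310.4
V = 310.4 / 3
V = 103.47
103.47 in^3


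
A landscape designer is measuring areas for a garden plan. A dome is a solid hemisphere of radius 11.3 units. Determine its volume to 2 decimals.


Shape: hemisphere (half of a sphere)
Radius r = 11.3 units
Formula: V = (1/2) * (4/3) * pi * r^3 = (2/3) * pi * r^3
r^3 = 1442.897
(2/3) * 1442.897 = 961.931333
V = 961.931333 * pi
V = 3022
3022 units^3


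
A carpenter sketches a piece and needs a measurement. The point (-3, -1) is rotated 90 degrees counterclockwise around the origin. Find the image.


Transformation: rotation about the origin
Original point: (-3, -1)
Rule for 90 deg counterclockwise: (x, y) -> (-y, x)
Apply: (-3, -1) -> (1, -3)
(1, -3)


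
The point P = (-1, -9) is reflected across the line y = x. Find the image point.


Transformation: reflection
Original point: (-1, -9)
Rule for reflection over y = x: (x, y) -> (y, x)
Apply: (-1, -9) -> (-9, -1)
(-9, -1)


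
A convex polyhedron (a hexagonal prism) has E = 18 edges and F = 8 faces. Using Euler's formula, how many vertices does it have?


Polyhedron: hexagonal prism
Euler's formula for convex polyhedra: V - E + F = 2
Given: E = 18 edges and F = 8 faces
Solve for V:
V = 2 + E - F = 2 + 18 - 8 = 12
12 vertices


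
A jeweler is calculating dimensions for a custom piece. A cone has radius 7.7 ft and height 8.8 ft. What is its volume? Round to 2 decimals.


Shape: cone
Radius r = 7.7 ft, Height h = 8.8 ft
Formula: V = (1/3) * pi * r^2 * h
r^2 = 59.29
pi * r^2 * h = pi * 59.29 * 8.8 = 521.752 * pi
V = 521.752 * pi / 3
V = 546.38
546.38 ft^3


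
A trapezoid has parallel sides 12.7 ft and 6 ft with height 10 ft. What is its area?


Shape: trapezoid
Parallel sides a = 12.7 ft, b = 6 ft; Height h = 10 ft
Formula: A = (a + b) * h / 2
a + b = 12.7 + 6 = 18.7
A = 18.7 * 10 / 2
A = 187 / 2
A = 93.5
93.5 ft^2


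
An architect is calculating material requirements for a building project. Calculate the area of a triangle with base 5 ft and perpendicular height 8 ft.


Shape: triangle
Base b = 5 ft, Height h = 8 ft
Formula: A = (1/2) * b * h
A = 0.5 * 5 * 8
A = 0.5 * 40
A = 20
20 ft^2


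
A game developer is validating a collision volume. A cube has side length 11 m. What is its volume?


Shape: cube
Side s = 11 m
Formula: V = s^3
V = 11 * 11 * 11
V = 121 * 11
V = 1331
1331 m^3


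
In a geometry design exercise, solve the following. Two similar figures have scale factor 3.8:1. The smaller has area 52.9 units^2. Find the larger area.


Linear scale factor k = 3.8
Original area = 52.9 units^2
Rule: under a linear scaling by k, areas scale by k^2.
k^2 = 3.8^2 = 14.44
New area = 52.9 * 14.44
New area = 763.876
763.876 units^2


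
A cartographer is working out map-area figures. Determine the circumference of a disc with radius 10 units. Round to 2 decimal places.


Shape: circle
Radius r = 10 units
Formula: C = 2 * pi * r
C = 2 * pi * 10
C = 20 * pi
C = 62.83
62.83 units


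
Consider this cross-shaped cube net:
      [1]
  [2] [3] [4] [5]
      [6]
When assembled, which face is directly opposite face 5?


Net: cross layout. Take square 3 as the base (bottom).
Fold the four squares in the horizontal row up around 3: 2 -> left, 4 -> right, 5 wraps to the top.
Fold 1 and 6 up from 3: 1 -> back, 6 -> front.
Opposite pairs are therefore: (1, 6), (2, 4), (3, 5).
Face 5 is opposite face 3.
face 3


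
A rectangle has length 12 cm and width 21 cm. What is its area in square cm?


Shape: rectangle
Length l = 12 cm, Width w = 21 cm
Formula: A = l * w
A = 12 * 21
A = 252
252 cm^2


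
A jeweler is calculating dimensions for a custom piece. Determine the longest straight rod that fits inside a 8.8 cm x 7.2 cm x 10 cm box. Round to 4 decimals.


Shape: rectangular box (space diagonal)
l = 8.8 cm, w = 7.2 cm, h = 10 cm
Visualize: the diagonal of the base, then a right triangle with that diagonal and the height.
Formula: d = sqrt(l^2 + w^2 + h^2)
l^2 + w^2 + h^2 = 77.44 + 51.84 + 100 = 229.28
d = sqrt(229.28)
d = 15.142
15.142 cm


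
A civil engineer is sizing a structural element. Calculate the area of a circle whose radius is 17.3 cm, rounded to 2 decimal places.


Shape: circle
Radius r = 17.3 cm
Formula: A = pi * r^2
r^2 = 17.3^2 = 299.29
A = pi * 299.29
A = 940.25
940.25 cm^2


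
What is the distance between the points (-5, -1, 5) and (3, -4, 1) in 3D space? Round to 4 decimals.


3D distance between two points
P1 = (-5, -1, 5), P2 = (3, -4, 1)
Formula: d = sqrt((x2-x1)^2 + (y2-y1)^2 + (z2-z1)^2)
dx = 3 - -5 = 8
dy = -4 - -1 = -3
dz = 1 - 5 = -4
dx^2 + dy^2 + dz^2 = 64 + 9 + 16 = 89
d = sqrt(89)
d = 9.434
9.434 units


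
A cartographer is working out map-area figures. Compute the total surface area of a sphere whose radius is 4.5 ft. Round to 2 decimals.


Shape: sphere
Radius r = 4.5 ft
Formula: SA = 4 * pi * r^2
r^2 = 20.25
SA = 4 * pi * 20.25
SA = 81 * pi
SA = 254.47
254.47 ft^2


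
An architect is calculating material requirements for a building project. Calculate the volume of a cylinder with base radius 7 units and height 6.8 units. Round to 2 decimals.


Shape: cylinder
Radius r = 7 units, Height h = 6.8 units
Formula: V = pi * r^2 * h
r^2 = 49
V = pi * 49 * 6.8
V = 333.2 * pi
V = 1046.78
1046.78 units^3


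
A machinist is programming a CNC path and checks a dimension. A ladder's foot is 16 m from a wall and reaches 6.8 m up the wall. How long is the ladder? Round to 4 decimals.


Shape: right triangle
Legs a = 16 m, b = 6.8 m
Formula: c = sqrt(a^2 + b^2)
a^2 = 256, b^2 = 46.24
a^2 + b^2 = 302.24
c = sqrt(302.24)
c = 17.3851
17.3851 m


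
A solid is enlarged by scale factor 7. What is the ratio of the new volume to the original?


Linear scale factor k = 7
Rule: under a linear scaling by k, volumes scale by k^3.
k^3 = 7 * 7 * 7
k^3 = 49 * 7
k^3 = 343
Volume scales by a factor of 343.
343 (dimensionless)


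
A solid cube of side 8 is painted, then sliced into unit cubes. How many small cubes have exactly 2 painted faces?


Large cube: 8 x 8 x 8, cut into unit cubes.
n = 8, so n - 2 = 6
Cubes with 2 painted faces lie along the edges, excluding corners.
A cube has 12 edges; each contributes (n - 2) = 6 such cubes.
Count = 12 * 6 = 72
72 unit cubes


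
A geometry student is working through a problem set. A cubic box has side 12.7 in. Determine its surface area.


Shape: cube
Side s = 12.7 in
A cube has 6 square faces.
Formula: SA = 6 * s^2
s^2 = 161.29
SA = 6 * 161.29
SA = 967.74
967.74 in^2


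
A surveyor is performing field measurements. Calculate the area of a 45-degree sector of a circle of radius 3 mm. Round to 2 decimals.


Shape: circular sector
Radius r = 3 mm, Angle = 45 degrees
Formula: A = (angle/360) * pi * r^2
r^2 = 9
Fraction of circle = 45/360
A = (45/360) * pi * 9
A = 1.125 * pi
A = 3.53
3.53 mm^2


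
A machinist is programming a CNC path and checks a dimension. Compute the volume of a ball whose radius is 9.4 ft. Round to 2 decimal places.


Shape: sphere
Radius r = 9.4 ft
Formula: V = (4/3) * pi * r^3
r^3 = 830.584
(4/3) * 830.584 = 1107.445333
V = 1107.445333 * pi
V = 3479.14
3479.14 ft^3


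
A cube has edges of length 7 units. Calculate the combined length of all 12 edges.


Shape: cube
Side s = 7 units
A cube has 12 edges, all equal.
Formula: total edge length = 12 * s
Total = 12 * 7
Total = 84
84 units


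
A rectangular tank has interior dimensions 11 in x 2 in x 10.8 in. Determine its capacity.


Shape: rectangular prism
l = 11 in, w = 2 in, h = 10.8 in
Formula: V = l * w * h
V = 11 * 2 * 10.8
V = 22 * 10.8
V = 237.6
237.6 in^3


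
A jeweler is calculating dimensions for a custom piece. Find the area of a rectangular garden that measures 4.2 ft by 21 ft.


Shape: rectangle
Length l = 4.2 ft, Width w = 21 ft
Formula: A = l * w
A = 4.2 * 21
A = 88.2
88.2 ft^2


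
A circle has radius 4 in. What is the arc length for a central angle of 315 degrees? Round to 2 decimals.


Shape: circular arc
Radius r = 4 in, Angle = 315 degrees
Formula: L = (angle/360) * 2 * pi * r
2 * pi * r = 8 * pi
L = (315/360) * 8 * pi
L = 7 * pi
L = 21.99
21.99 in


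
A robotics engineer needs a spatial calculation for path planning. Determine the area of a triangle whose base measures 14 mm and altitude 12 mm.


Shape: triangle
Base b = 14 mm, Height h = 12 mm
Formula: A = (1/2) * b * h
A = 0.5 * 14 * 12
A = 0.5 * 168
A = 84
84 mm^2


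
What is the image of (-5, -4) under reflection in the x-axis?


Transformation: reflection
Original point: (-5, -4)
Rule for reflection over the x-axis: (x, y) -> (x, -y)
Apply: (-5, -4) -> (-5, 4)
(-5, 4)


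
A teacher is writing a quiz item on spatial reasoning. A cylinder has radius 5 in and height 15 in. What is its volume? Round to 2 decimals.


Shape: cylinder
Radius r = 5 in, Height h = 15 in
Formula: V = pi * r^2 * h
r^2 = 25
V = pi * 25 * 15
V = 375 * pi
V = 1178.1
1178.1 in^3


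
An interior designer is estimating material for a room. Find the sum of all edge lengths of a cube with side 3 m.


Shape: cube
Side s = 3 m
A cube has 12 edges, all equal.
Formula: total edge length = 12 * s
Total = 12 * 3
Total = 36
36 m


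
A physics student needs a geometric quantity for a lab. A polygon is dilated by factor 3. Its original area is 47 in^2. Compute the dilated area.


Linear scale factor k = 3
Original area = 47 in^2
Rule: under a linear scaling by k, areas scale by k^2.
k^2 = 3^2 = 9
New area = 47 * 9
New area = 423
423 in^2


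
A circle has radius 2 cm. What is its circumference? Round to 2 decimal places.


Shape: circle
Radius r = 2 cm
Formula: C = 2 * pi * r
C = 2 * pi * 2
C = 4 * pi
C = 12.57
12.57 cm


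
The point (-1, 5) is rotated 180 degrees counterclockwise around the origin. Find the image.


Transformation: rotation about the origin
Original point: (-1, 5)
Rule for 180 deg: (x, y) -> (-x, -y)
Apply: (-1, 5) -> (1, -5)
(1, -5)


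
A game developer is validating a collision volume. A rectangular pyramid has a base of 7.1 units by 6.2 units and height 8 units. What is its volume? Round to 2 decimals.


Shape: rectangular pyramid
Base: 7.1 units x 6.2 units, Height h = 8 units
Formula: V = (1/3) * base_area * h
base_area = 7.1 * 6.2 = 44.02
base_area * h = 44.02 * 8 = 352.16
V = 352.16 / 3
V = 117.39
117.39 units^3


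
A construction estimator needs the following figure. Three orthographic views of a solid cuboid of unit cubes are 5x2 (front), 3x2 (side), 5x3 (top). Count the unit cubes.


Orthographic views of a solid rectangular block:
Front view 5 x 2 -> length = 5, height = 2
Side view 3 x 2 -> width = 3, height = 2 (consistent)
Top view 5 x 3 -> confirms length = 5, width = 3
The block is 5 x 3 x 2.
Total unit cubes = 5 * 3 * 2 = 30
30 unit cubes


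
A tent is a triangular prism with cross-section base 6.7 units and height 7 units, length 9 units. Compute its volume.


Shape: triangular prism
Triangle base = 6.7 units, triangle height = 7 units, prism length L = 9 units
Formula: V = (1/2 * b * h_tri) * L
Cross-section area = 0.5 * 6.7 * 7 = 23.45
V = 23.45 * 9
V = 211.05
211.05 units^3


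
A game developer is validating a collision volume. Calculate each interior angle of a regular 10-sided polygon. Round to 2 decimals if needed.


Shape: regular decagon (10 sides)
Formula: interior angle = (n - 2) * 180 / n
(n - 2) = 8
(n - 2) * 180 = 1440
angle = 1440 / 10
angle = 144
144 degrees


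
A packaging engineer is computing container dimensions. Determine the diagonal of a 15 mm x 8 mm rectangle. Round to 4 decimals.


Shape: rectangle (diagonal via Pythagoras)
Sides: 15 mm and 8 mm
Formula: d = sqrt(l^2 + w^2)
l^2 = 225, w^2 = 64
l^2 + w^2 = 289
d = sqrt(289)
d = 17.0
17 mm


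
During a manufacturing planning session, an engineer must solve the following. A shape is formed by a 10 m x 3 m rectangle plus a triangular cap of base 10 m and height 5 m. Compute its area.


Composite shape: rectangle + triangle
Rectangle area = 10 * 3 = 30
Triangle area = 0.5 * 10 * 5 = 25
Total = 30 + 25
Total = 55
55 m^2


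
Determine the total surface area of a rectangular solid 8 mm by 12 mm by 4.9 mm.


Shape: rectangular prism
l = 8 mm, w = 12 mm, h = 4.9 mm
Formula: SA = 2(lw + lh + wh)
lw = 96, lh = 39.2, wh = 58.8
lw + lh + wh = 194
SA = 2 * 194
SA = 388
388 mm^2


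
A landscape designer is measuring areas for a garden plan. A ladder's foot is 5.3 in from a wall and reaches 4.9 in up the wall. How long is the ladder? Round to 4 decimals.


Shape: right triangle
Legs a = 5.3 in, b = 4.9 in
Formula: c = sqrt(a^2 + b^2)
a^2 = 28.09, b^2 = 24.01
a^2 + b^2 = 52.1
c = sqrt(52.1)
c = 7.218
7.218 in


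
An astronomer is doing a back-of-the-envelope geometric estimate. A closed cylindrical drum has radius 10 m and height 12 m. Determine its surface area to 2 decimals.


Shape: closed cylinder
Radius r = 10 m, Height h = 12 m
Formula: SA = 2*pi*r^2 + 2*pi*r*h = 2*pi*r*(r + h)
r + h = 22
2 * r * (r + h) = 2 * 10 * 22 = 440
SA = 440 * pi
SA = 1382.3
1382.3 m^2


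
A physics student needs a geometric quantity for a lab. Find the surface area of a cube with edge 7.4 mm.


Shape: cube
Side s = 7.4 mm
A cube has 6 square faces.
Formula: SA = 6 * s^2
s^2 = 54.76
SA = 6 * 54.76
SA = 328.56
328.56 mm^2


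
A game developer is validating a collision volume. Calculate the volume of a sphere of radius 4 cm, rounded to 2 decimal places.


Shape: sphere
Radius r = 4 cm
Formula: V = (4/3) * pi * r^3
r^3 = 64
(4/3) * 64 = 85.333333
V = 85.333333 * pi
V = 268.08
268.08 cm^3


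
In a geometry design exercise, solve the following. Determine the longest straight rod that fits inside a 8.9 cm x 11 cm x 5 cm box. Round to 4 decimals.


Shape: rectangular box (space diagonal)
l = 8.9 cm, w = 11 cm, h = 5 cm
Visualize: the diagonal of the base, then a right triangle with that diagonal and the height.
Formula: d = sqrt(l^2 + w^2 + h^2)
l^2 + w^2 + h^2 = 79.21 + 121 + 25 = 225.21
d = sqrt(225.21)
d = 15.007
15.007 cm


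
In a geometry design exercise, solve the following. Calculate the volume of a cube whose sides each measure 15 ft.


Shape: cube
Side s = 15 ft
Formula: V = s^3
V = 15 * 15 * 15
V = 225 * 15
V = 3375
3375 ft^3


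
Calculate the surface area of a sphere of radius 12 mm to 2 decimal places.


Shape: sphere
Radius r = 12 mm
Formula: SA = 4 * pi * r^2
r^2 = 144
SA = 4 * pi * 144
SA = 576 * pi
SA = 1809.56
1809.56 mm^2


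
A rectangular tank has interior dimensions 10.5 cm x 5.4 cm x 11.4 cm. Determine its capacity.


Shape: rectangular prism
l = 10.5 cm, w = 5.4 cm, h = 11.4 cm
Formula: V = l * w * h
V = 10.5 * 5.4 * 11.4
V = 56.7 * 11.4
V = 646.38
646.38 cm^3


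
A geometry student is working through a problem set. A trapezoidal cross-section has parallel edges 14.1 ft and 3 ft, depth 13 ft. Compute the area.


Shape: trapezoid
Parallel sides a = 14.1 ft, b = 3 ft; Height h = 13 ft
Formula: A = (a + b) * h / 2
a + b = 14.1 + 3 = 17.1
A = 17.1 * 13 / 2
A = 222.3 / 2
A = 111.15
111.15 ft^2


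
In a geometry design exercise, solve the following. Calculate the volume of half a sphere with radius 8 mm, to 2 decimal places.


Shape: hemisphere (half of a sphere)
Radius r = 8 mm
Formula: V = (1/2) * (4/3) * pi * r^3 = (2/3) * pi * r^3
r^3 = 512
(2/3) * 512 = 341.333333
V = 341.333333 * pi
V = 1072.33
1072.33 mm^3


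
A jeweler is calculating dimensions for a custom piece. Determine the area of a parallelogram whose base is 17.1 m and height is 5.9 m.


Shape: parallelogram
Base b = 17.1 m, Height h = 5.9 m
Formula: A = b * h
A = 17.1 * 5.9
A = 100.89
100.89 m^2


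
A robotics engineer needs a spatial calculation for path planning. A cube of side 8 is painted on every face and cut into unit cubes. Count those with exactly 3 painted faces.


Large cube: 8 x 8 x 8, cut into unit cubes.
Cubes with 3 painted faces are at the corners. A cube always has 8 corners.
Count = 8
8 unit cubes


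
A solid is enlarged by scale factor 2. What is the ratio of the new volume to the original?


Linear scale factor k = 2
Rule: under a linear scaling by k, volumes scale by k^3.
k^3 = 2 * 2 * 2
k^3 = 4 * 2
k^3 = 8
Volume scales by a factor of 8.
8 (dimensionless)


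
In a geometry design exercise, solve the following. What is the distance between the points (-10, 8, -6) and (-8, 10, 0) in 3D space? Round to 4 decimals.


3D distance between two points
P1 = (-10, 8, -6), P2 = (-8, 10, 0)
Formula: d = sqrt((x2-x1)^2 + (y2-y1)^2 + (z2-z1)^2)
dx = -8 - -10 = 2
dy = 10 - 8 = 2
dz = 0 - -6 = 6
dx^2 + dy^2 + dz^2 = 4 + 4 + 36 = 44
d = sqrt(44)
d = 6.6332
6.6332 units


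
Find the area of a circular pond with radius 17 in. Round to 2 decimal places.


Shape: circle
Radius r = 17 in
Formula: A = pi * r^2
r^2 = 17^2 = 289
A = pi * 289
A = 907.92
907.92 in^2
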